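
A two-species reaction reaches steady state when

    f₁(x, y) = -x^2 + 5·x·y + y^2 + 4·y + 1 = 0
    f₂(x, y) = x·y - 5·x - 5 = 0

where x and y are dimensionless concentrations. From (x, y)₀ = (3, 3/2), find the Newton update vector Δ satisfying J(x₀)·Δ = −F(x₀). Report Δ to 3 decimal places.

(-5.021, -0.692)

At (3, 3/2): F = (22.750, -15.500).
Jacobian J = [[-2·x + 5·y, 5·x + 2·y + 4], [y - 5, x]].
At the point, J = [[1.500, 22.000], [-3.500, 3.000]] (det J = 81.500).
Solving J·Δ = −F gives Δ = (-5.021, -0.692).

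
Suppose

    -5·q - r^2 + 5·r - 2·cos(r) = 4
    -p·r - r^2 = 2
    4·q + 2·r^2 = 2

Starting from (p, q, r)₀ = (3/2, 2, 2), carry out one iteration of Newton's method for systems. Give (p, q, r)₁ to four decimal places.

(-0.7834, 0.1121, 1.1940)

At (3/2, 2, 2): F = (-7.167706, -9.0000, 14.0000).
Jacobian J = [[0, -5, -2·r + 2·sin(r) + 5], [-r, 0, -p - 2·r], [0, 4, 4·r]].
At the point, J = [[0.0000, -5.0000, 2.818595], [-2.0000, 0.0000, -5.5000], [0.0000, 4.0000, 8.0000]] (det J = -102.548759).
Solving J·Δ = −F gives Δ = (-2.2834, -1.8879, -0.8060).
Then the next iterate is (p, q, r)₁ = (-0.7834, 0.1121, 1.1940).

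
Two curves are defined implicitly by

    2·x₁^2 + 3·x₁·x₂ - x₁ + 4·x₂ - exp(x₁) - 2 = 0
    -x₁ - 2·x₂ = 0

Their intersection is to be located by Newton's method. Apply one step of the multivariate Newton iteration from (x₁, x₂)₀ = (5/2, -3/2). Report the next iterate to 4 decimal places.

At (5/2, -3/2): F = (-21.432494, 0.5000).
Jacobian J = [[4·x₁ + 3·x₂ - exp(x₁) - 1, 3·x₁ + 4], [-1, -2]].
At the point, J = [[-7.682494, 11.5000], [-1.0000, -2.0000]] (det J = 26.864988).
Solving J·Δ = −F gives Δ = (-1.3815, 0.9408).
Then the next iterate is (x₁, x₂)₁ = (1.1185, -0.5592).

(1.1185, -0.5592)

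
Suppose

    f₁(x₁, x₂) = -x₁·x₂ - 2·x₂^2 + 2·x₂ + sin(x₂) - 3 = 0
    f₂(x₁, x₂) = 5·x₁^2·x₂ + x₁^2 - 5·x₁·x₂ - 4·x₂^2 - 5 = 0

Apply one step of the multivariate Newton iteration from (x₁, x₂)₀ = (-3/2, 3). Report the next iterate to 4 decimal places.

At (-3/2, 3): F = (-10.358880, 17.5000).
Jacobian J = [[-x₂, -x₁ - 4·x₂ + cos(x₂) + 2], [10·x₁·x₂ + 2·x₁ - 5·x₂, 5·x₁^2 - 5·x₁ - 8·x₂]].
At the point, J = [[-3.0000, -9.489992], [-63.0000, -5.2500]] (det J = -582.119527).
Solving J·Δ = −F gives Δ = (0.3787, -1.2113).
Then the next iterate is (x₁, x₂)₁ = (-1.1213, 1.7887).

(-1.1213, 1.7887)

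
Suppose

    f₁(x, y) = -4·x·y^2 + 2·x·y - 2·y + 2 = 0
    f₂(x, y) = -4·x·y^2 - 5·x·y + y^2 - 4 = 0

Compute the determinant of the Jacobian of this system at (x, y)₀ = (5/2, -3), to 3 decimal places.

-420.000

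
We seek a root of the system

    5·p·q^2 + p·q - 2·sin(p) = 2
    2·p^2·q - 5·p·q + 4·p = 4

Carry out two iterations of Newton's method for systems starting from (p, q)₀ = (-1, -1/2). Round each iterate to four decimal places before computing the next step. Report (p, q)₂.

(-0.6578, -23.9572)

At (-1, -1/2): F = (-1.067058, -11.5000).
Jacobian J = [[5·q^2 + q - 2·cos(p), 10·p·q + p], [4·p·q - 5·q + 4, 2·p^2 - 5·p]].
At the point, J = [[-0.330605, 4.0000], [8.5000, 7.0000]] (det J = -36.314232).
Solving J·Δ = −F gives Δ = (1.0610, 0.3545).
Then the next iterate is (p, q)₁ = (0.0610, -0.1455).
Round to (0.0610, -0.1455) and repeat: F = (-2.124343, -3.712705), J = [[-2.035929, -0.027755], [4.691998, -0.297558]].
Δ = (-0.7188, -23.8117), so (p, q)₂ = (-0.6578, -23.9572).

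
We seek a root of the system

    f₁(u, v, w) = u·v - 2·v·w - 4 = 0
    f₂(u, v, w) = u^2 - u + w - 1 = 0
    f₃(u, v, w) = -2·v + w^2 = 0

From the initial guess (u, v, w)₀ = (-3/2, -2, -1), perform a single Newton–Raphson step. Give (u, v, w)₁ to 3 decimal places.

(-0.677, -1.042, 0.542)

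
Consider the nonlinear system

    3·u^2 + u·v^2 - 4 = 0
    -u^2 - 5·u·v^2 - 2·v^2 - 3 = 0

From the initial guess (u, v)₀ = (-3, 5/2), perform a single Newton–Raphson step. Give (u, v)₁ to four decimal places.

At (-3, 5/2): F = (4.2500, 69.2500).
Jacobian J = [[6·u + v^2, 2·u·v], [-2·u - 5·v^2, -10·u·v - 4·v]].
At the point, J = [[-11.7500, -15.0000], [-25.2500, 65.0000]] (det J = -1142.5000).
Solving J·Δ = −F gives Δ = (1.1510, -0.6183).
Then the next iterate is (u, v)₁ = (-1.8490, 1.8817).

(-1.8490, 1.8817)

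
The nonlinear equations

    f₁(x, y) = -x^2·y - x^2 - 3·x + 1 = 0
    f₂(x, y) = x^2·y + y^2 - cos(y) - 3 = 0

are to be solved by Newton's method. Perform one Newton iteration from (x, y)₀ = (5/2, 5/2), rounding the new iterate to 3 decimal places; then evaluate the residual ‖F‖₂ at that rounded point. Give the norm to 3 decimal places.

At (5/2, 5/2): F = (-28.375, 19.67614).
Jacobian J = [[-2·x·y - 2·x - 3, -x^2], [2·x·y, x^2 + 2·y + sin(y)]].
At the point, J = [[-20.500, -6.250], [12.500, 11.84847]] (det J = -164.76868).
Solving J·Δ = −F gives Δ = (-1.294, -0.295).
Then the next iterate is (x, y)₁ = (1.206, 2.205).
Re-evaluating at (1.206, 2.205): F = (-7.27947, 5.66159), so ‖F‖₂ = 9.222.

9.222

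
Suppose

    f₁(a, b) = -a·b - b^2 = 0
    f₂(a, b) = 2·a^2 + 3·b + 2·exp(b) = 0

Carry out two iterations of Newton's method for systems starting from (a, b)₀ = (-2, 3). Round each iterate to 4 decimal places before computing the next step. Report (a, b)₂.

(-0.4709, 0.7135)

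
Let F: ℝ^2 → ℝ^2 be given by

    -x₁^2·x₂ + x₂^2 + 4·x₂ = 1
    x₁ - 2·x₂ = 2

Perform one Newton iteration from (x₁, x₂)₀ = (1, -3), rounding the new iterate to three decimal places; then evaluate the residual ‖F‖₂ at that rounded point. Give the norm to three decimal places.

2.733

At (1, -3): F = (-1.000, 5.000).
Jacobian J = [[-2·x₁·x₂, -x₁^2 + 2·x₂ + 4], [1, -2]].
At the point, J = [[6.000, -3.000], [1.000, -2.000]] (det J = -9.000).
Solving J·Δ = −F gives Δ = (1.889, 3.444).
Then the next iterate is (x₁, x₂)₁ = (2.889, 0.444).
Re-evaluating at (2.889, 0.444): F = (-2.73263, 0.001), so ‖F‖₂ = 2.733.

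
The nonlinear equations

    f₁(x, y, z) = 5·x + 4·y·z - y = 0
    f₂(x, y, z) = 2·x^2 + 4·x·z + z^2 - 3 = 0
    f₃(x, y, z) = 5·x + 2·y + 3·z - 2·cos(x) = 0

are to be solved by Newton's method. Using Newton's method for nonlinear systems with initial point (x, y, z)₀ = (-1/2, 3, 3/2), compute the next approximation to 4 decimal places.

(-0.0017, -3.0143, 2.7567)

At (-1/2, 3, 3/2): F = (12.5000, -3.2500, 6.244835).
Jacobian J = [[5, 4·z - 1, 4·y], [4·x + 4·z, 0, 4·x + 2·z], [2·sin(x) + 5, 2, 3]].
At the point, J = [[5.0000, 5.0000, 12.0000], [4.0000, 0.0000, 1.0000], [4.041149, 2.0000, 3.0000]] (det J = 46.205745).
Solving J·Δ = −F gives Δ = (0.4983, -6.0143, 1.2567).
Then the next iterate is (x, y, z)₁ = (-0.0017, -3.0143, 2.7567).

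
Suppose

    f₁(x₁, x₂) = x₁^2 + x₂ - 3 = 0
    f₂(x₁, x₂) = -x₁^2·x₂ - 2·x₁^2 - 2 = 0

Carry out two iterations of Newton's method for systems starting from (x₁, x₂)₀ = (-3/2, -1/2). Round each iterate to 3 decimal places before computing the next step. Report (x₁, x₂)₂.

(-3.554, -7.115)

At (-3/2, -1/2): F = (-1.250, -5.375).
Jacobian J = [[2·x₁, 1], [-2·x₁·x₂ - 4·x₁, -x₁^2]].
At the point, J = [[-3.000, 1.000], [4.500, -2.250]] (det J = 2.250).
Solving J·Δ = −F gives Δ = (-3.639, -9.667).
Then the next iterate is (x₁, x₂)₁ = (-5.139, -10.167).
Round to (-5.139, -10.167) and repeat: F = (13.24232, 213.68492), J = [[-10.278, 1.000], [-83.94043, -26.40932]].
Δ = (1.585, 3.052), so (x₁, x₂)₂ = (-3.554, -7.115).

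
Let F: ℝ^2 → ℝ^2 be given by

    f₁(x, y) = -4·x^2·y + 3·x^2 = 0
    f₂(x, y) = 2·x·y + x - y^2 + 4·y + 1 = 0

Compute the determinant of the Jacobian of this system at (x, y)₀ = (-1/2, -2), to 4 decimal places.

-80.0000

J = [[-8·x·y + 6·x, -4·x^2], [2·y + 1, 2·x - 2·y + 4]].
At the point, J = [[-11.0000, -1.0000], [-3.0000, 7.0000]].
det J = -80.0000.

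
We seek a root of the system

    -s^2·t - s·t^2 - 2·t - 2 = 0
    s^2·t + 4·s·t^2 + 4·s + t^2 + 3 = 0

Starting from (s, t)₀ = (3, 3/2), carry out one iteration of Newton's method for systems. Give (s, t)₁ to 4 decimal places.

(2.4300, 0.5581)

At (3, 3/2): F = (-25.2500, 57.7500).
Jacobian J = [[-2·s·t - t^2, -s^2 - 2·s·t - 2], [2·s·t + 4·t^2 + 4, s^2 + 8·s·t + 2·t]].
At the point, J = [[-11.2500, -20.0000], [22.0000, 48.0000]] (det J = -100.0000).
Solving J·Δ = −F gives Δ = (-0.5700, -0.9419).
Then the next iterate is (s, t)₁ = (2.4300, 0.5581).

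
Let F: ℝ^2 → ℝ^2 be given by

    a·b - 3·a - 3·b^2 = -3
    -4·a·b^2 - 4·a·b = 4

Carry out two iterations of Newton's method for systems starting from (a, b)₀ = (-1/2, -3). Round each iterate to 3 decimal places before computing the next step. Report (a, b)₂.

At (-1/2, -3): F = (-21.000, 8.000).
Jacobian J = [[b - 3, a - 6·b], [-4·b^2 - 4·b, -8·a·b - 4·a]].
At the point, J = [[-6.000, 17.500], [-24.000, -10.000]] (det J = 480.000).
Solving J·Δ = −F gives Δ = (-0.146, 1.150).
Then the next iterate is (a, b)₁ = (-0.646, -1.850).
Round to (-0.646, -1.850) and repeat: F = (-4.13440, 0.06334), J = [[-4.850, 10.454], [-6.290, -6.97680]].
Δ = (-0.283, 0.264), so (a, b)₂ = (-0.929, -1.586).

(-0.929, -1.586)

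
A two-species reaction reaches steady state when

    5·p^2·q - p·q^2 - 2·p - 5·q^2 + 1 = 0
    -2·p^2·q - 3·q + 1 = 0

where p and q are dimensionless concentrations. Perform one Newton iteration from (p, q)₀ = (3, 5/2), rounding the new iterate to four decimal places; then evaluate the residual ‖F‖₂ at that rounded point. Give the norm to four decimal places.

At (3, 5/2): F = (57.5000, -51.5000).
Jacobian J = [[10·p·q - q^2 - 2, 5·p^2 - 2·p·q - 10·q], [-4·p·q, -2·p^2 - 3]].
At the point, J = [[66.7500, 5.0000], [-30.0000, -21.0000]] (det J = -1251.7500).
Solving J·Δ = −F gives Δ = (-0.7589, -1.3682).
Then the next iterate is (p, q)₁ = (2.2411, 1.1318).
Re-evaluating at (2.2411, 1.1318): F = (15.664652, -13.764397), so ‖F‖₂ = 20.8528.

20.8528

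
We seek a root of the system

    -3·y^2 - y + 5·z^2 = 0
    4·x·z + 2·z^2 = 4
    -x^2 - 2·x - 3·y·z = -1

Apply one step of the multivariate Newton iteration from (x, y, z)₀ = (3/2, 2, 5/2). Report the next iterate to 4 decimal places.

(1.3977, 0.6254, 1.0952)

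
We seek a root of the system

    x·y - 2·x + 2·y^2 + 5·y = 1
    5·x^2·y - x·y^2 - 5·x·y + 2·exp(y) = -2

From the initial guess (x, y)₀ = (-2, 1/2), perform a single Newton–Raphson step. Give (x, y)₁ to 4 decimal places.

(-8.7106, -2.5132)

At (-2, 1/2): F = (5.0000, 20.797443).
Jacobian J = [[y - 2, x + 4·y + 5], [10·x·y - y^2 - 5·y, 5·x^2 - 2·x·y - 5·x + 2·exp(y)]].
At the point, J = [[-1.5000, 5.0000], [-12.7500, 35.297443]] (det J = 10.803836).
Solving J·Δ = −F gives Δ = (-6.7106, -3.0132).
Then the next iterate is (x, y)₁ = (-8.7106, -2.5132).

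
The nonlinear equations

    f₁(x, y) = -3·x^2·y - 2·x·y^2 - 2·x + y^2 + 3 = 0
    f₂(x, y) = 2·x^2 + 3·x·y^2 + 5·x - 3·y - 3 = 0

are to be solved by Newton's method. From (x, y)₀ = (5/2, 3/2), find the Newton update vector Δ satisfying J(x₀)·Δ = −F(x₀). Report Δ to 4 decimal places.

(-2.8466, 1.4123)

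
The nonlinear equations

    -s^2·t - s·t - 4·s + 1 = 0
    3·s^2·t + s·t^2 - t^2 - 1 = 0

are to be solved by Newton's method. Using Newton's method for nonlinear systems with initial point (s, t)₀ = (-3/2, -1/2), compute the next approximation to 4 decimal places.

(0.0102, -0.7350)

At (-3/2, -1/2): F = (7.3750, -5.0000).
Jacobian J = [[-2·s·t - t - 4, -s^2 - s], [6·s·t + t^2, 3·s^2 + 2·s·t - 2·t]].
At the point, J = [[-5.0000, -0.7500], [4.7500, 9.2500]] (det J = -42.6875).
Solving J·Δ = −F gives Δ = (1.5102, -0.2350).
Then the next iterate is (s, t)₁ = (0.0102, -0.7350).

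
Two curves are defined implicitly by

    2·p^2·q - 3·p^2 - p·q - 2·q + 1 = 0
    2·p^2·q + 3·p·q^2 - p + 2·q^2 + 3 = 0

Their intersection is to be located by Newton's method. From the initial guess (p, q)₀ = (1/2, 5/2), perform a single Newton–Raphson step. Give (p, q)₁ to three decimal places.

(1.438, -0.110)

At (1/2, 5/2): F = (-4.750, 25.625).
Jacobian J = [[4·p·q - 6·p - q, 2·p^2 - p - 2], [4·p·q + 3·q^2 - 1, 2·p^2 + 6·p·q + 4·q]].
At the point, J = [[-0.500, -2.000], [22.750, 18.000]] (det J = 36.500).
Solving J·Δ = −F gives Δ = (0.938, -2.610).
Then the next iterate is (p, q)₁ = (1.438, -0.110).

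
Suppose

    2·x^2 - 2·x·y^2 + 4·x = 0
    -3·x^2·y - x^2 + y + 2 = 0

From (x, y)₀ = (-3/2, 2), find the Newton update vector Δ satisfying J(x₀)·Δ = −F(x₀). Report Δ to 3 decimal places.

At (-3/2, 2): F = (10.500, -11.750).
Jacobian J = [[4·x - 2·y^2 + 4, -4·x·y], [-6·x·y - 2·x, -3·x^2 + 1]].
At the point, J = [[-10.000, 12.000], [21.000, -5.750]] (det J = -194.500).
Solving J·Δ = −F gives Δ = (0.415, -0.530).

(0.415, -0.530)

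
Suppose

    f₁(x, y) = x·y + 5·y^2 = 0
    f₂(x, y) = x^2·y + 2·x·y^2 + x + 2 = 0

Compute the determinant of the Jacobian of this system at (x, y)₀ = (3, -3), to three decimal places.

J = [[y, x + 10·y], [2·x·y + 2·y^2 + 1, x^2 + 4·x·y]].
At the point, J = [[-3.000, -27.000], [1.000, -27.000]].
det J = 108.000.

108.000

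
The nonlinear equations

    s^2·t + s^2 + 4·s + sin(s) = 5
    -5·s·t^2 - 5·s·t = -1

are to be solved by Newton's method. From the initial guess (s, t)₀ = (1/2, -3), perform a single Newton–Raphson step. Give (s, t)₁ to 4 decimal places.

(1.2881, 0.0114)

At (1/2, -3): F = (-3.020574, -14.0000).
Jacobian J = [[2·s·t + 2·s + cos(s) + 4, s^2], [-5·t^2 - 5·t, -10·s·t - 5·s]].
At the point, J = [[2.877583, 0.2500], [-30.0000, 12.5000]] (det J = 43.469782).
Solving J·Δ = −F gives Δ = (0.7881, 3.0114).
Then the next iterate is (s, t)₁ = (1.2881, 0.0114).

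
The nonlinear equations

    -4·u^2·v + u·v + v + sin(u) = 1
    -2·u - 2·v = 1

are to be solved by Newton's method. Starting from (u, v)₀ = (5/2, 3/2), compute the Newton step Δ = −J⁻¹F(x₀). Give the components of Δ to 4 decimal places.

(8.2165, -12.7165)

At (5/2, 3/2): F = (-32.651528, -9.0000).
Jacobian J = [[-8·u·v + v + cos(u), -4·u^2 + u + 1], [-2, -2]].
At the point, J = [[-29.301144, -21.5000], [-2.0000, -2.0000]] (det J = 15.602287).
Solving J·Δ = −F gives Δ = (8.2165, -12.7165).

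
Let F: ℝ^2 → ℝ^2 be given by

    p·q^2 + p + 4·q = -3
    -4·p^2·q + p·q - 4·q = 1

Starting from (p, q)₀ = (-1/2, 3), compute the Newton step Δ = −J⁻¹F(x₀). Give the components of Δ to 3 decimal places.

(-0.536, -4.643)

At (-1/2, 3): F = (10.000, -17.500).
Jacobian J = [[q^2 + 1, 2·p·q + 4], [-8·p·q + q, -4·p^2 + p - 4]].
At the point, J = [[10.000, 1.000], [15.000, -5.500]] (det J = -70.000).
Solving J·Δ = −F gives Δ = (-0.536, -4.643).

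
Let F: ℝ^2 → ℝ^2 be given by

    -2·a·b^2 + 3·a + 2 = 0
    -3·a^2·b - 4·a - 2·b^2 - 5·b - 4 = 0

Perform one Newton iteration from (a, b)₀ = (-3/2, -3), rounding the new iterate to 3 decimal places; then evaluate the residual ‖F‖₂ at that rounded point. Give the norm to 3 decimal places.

9.559

At (-3/2, -3): F = (24.500, 19.250).
Jacobian J = [[-2·b^2 + 3, -4·a·b], [-6·a·b - 4, -3·a^2 - 4·b - 5]].
At the point, J = [[-15.000, -18.000], [-31.000, 0.250]] (det J = -561.750).
Solving J·Δ = −F gives Δ = (0.628, 0.838).
Then the next iterate is (a, b)₁ = (-0.872, -2.162).
Re-evaluating at (-0.872, -2.162): F = (7.53588, 5.88136), so ‖F‖₂ = 9.559.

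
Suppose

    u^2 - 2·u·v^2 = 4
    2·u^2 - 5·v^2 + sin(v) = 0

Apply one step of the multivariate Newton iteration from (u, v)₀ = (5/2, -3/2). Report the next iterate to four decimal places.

(1.5213, -0.8674)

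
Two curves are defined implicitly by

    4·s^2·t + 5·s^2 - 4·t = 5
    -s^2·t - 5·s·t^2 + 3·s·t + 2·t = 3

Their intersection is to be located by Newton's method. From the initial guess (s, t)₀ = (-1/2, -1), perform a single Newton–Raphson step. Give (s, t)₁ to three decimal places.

At (-1/2, -1): F = (-0.750, -0.750).
Jacobian J = [[8·s·t + 10·s, 4·s^2 - 4], [-2·s·t - 5·t^2 + 3·t, -s^2 - 10·s·t + 3·s + 2]].
At the point, J = [[-1.000, -3.000], [-9.000, -4.750]] (det J = -22.250).
Solving J·Δ = −F gives Δ = (0.059, -0.270).
Then the next iterate is (s, t)₁ = (-0.441, -1.270).

(-0.441, -1.270)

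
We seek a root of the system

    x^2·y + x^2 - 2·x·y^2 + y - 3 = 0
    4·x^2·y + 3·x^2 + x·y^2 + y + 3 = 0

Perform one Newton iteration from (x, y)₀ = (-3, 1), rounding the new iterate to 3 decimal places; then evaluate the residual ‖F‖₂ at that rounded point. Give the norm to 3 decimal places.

At (-3, 1): F = (22.000, 64.000).
Jacobian J = [[2·x·y + 2·x - 2·y^2, x^2 - 4·x·y + 1], [8·x·y + 6·x + y^2, 4·x^2 + 2·x·y + 1]].
At the point, J = [[-14.000, 22.000], [-41.000, 31.000]] (det J = 468.000).
Solving J·Δ = −F gives Δ = (1.551, -0.013).
Then the next iterate is (x, y)₁ = (-1.449, 0.987).
Re-evaluating at (-1.449, 0.987): F = (4.98205, 17.16346), so ‖F‖₂ = 17.872.

17.872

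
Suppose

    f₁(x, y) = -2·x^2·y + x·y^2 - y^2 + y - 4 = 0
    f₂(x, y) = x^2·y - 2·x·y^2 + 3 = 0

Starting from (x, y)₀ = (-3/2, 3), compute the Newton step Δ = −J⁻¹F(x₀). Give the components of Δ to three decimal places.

At (-3/2, 3): F = (-37.000, 36.750).
Jacobian J = [[-4·x·y + y^2, -2·x^2 + 2·x·y - 2·y + 1], [2·x·y - 2·y^2, x^2 - 4·x·y]].
At the point, J = [[27.000, -18.500], [-27.000, 20.250]] (det J = 47.250).
Solving J·Δ = −F gives Δ = (1.468, 0.143).

(1.468, 0.143)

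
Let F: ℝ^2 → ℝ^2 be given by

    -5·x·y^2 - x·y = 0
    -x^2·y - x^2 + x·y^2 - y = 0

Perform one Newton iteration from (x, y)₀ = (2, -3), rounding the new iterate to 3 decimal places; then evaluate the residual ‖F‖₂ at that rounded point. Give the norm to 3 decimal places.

At (2, -3): F = (-84.000, 29.000).
Jacobian J = [[-5·y^2 - y, -10·x·y - x], [-2·x·y - 2·x + y^2, -x^2 + 2·x·y - 1]].
At the point, J = [[-42.000, 58.000], [17.000, -17.000]] (det J = -272.000).
Solving J·Δ = −F gives Δ = (-0.934, 0.772).
Then the next iterate is (x, y)₁ = (1.066, -2.228).
Re-evaluating at (1.066, -2.228): F = (-24.08299, 8.91505), so ‖F‖₂ = 25.680.

25.680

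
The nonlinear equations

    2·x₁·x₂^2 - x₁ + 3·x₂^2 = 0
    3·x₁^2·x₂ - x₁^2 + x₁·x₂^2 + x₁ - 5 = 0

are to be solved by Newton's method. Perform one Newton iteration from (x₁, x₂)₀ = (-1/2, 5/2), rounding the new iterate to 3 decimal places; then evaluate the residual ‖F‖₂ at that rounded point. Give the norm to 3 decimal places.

8.155

At (-1/2, 5/2): F = (13.000, -7.000).
Jacobian J = [[2·x₂^2 - 1, 4·x₁·x₂ + 6·x₂], [6·x₁·x₂ - 2·x₁ + x₂^2 + 1, 3·x₁^2 + 2·x₁·x₂]].
At the point, J = [[11.500, 10.000], [0.750, -1.750]] (det J = -27.625).
Solving J·Δ = −F gives Δ = (1.710, -3.267).
Then the next iterate is (x₁, x₂)₁ = (1.210, -0.767).
Re-evaluating at (1.210, -0.767): F = (1.97853, -7.91116), so ‖F‖₂ = 8.155.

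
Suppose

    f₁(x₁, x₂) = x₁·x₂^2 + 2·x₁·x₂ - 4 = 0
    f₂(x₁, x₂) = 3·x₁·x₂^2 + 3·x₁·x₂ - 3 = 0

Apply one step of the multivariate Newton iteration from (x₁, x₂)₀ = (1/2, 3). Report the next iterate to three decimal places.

(2.222, -4.333)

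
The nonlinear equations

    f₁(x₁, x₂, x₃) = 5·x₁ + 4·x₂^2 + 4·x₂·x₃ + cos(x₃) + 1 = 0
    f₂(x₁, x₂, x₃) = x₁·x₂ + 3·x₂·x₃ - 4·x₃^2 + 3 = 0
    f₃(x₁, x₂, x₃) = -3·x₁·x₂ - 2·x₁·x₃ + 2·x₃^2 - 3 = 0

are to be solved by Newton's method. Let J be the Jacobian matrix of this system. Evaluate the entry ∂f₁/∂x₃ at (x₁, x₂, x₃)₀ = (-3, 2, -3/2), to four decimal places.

8.9975

∂f₁/∂x₃ = 4·x₂ - sin(x₃).
At (-3, 2, -3/2) this is 8.9975.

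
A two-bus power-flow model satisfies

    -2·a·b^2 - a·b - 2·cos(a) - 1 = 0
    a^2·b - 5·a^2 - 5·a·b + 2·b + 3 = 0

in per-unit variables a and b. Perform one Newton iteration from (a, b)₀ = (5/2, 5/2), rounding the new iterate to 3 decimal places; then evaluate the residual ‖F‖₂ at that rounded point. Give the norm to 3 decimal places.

13.179

At (5/2, 5/2): F = (-36.89771, -38.875).
Jacobian J = [[-2·b^2 - b + 2·sin(a), -4·a·b - a], [2·a·b - 10·a - 5·b, a^2 - 5·a + 2]].
At the point, J = [[-13.80306, -27.500], [-25.000, -4.250]] (det J = -628.83701).
Solving J·Δ = −F gives Δ = (-1.451, -0.614).
Then the next iterate is (a, b)₁ = (1.049, 1.886).
Re-evaluating at (1.049, 1.886): F = (-11.43787, -6.54672), so ‖F‖₂ = 13.179.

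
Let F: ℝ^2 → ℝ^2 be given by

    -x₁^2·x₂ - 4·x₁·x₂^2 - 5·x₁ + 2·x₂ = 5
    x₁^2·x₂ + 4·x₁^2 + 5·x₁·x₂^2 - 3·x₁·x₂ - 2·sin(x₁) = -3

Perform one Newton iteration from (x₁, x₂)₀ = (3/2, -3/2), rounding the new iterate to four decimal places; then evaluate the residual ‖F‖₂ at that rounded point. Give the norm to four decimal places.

24.4644

At (3/2, -3/2): F = (-25.6250, 30.255010).
Jacobian J = [[-2·x₁·x₂ - 4·x₂^2 - 5, -x₁^2 - 8·x₁·x₂ + 2], [2·x₁·x₂ + 8·x₁ + 5·x₂^2 - 3·x₂ - 2·cos(x₁), x₁^2 + 10·x₁·x₂ - 3·x₁]].
At the point, J = [[-9.5000, 17.7500], [23.108526, -24.7500]] (det J = -175.051329).
Solving J·Δ = −F gives Δ = (0.5552, 1.7408).
Then the next iterate is (x₁, x₂)₁ = (2.0552, 0.2408).
Re-evaluating at (2.0552, 0.2408): F = (-16.288182, 18.253759), so ‖F‖₂ = 24.4644.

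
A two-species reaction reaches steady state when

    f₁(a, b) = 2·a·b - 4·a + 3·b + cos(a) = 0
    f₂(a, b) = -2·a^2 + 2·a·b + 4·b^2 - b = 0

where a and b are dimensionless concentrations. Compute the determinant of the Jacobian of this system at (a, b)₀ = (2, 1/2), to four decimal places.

J = [[2·b - sin(a) - 4, 2·a + 3], [-4·a + 2·b, 2·a + 8·b - 1]].
At the point, J = [[-3.909297, 7.0000], [-7.0000, 7.0000]].
det J = 21.6349.

21.6349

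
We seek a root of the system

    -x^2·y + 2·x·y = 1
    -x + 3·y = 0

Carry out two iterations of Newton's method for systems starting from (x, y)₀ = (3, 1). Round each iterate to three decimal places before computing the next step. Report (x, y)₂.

At (3, 1): F = (-4.000, 0.000).
Jacobian J = [[-2·x·y + 2·y, -x^2 + 2·x], [-1, 3]].
At the point, J = [[-4.000, -3.000], [-1.000, 3.000]] (det J = -15.000).
Solving J·Δ = −F gives Δ = (-0.800, -0.267).
Then the next iterate is (x, y)₁ = (2.200, 0.733).
Round to (2.200, 0.733) and repeat: F = (-1.32252, -0.001), J = [[-1.75920, -0.440], [-1.000, 3.000]].
Δ = (-0.694, -0.231), so (x, y)₂ = (1.506, 0.502).

(1.506, 0.502)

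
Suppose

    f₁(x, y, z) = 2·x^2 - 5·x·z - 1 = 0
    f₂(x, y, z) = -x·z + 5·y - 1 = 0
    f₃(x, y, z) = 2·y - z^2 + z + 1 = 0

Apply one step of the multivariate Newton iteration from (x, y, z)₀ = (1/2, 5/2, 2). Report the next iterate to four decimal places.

(-0.1107, 0.1311, 1.7541)

At (1/2, 5/2, 2): F = (-5.5000, 10.5000, 4.0000).
Jacobian J = [[4·x - 5·z, 0, -5·x], [-z, 5, -x], [0, 2, -2·z + 1]].
At the point, J = [[-8.0000, 0.0000, -2.5000], [-2.0000, 5.0000, -0.5000], [0.0000, 2.0000, -3.0000]] (det J = 122.0000).
Solving J·Δ = −F gives Δ = (-0.6107, -2.3689, -0.2459).
Then the next iterate is (x, y, z)₁ = (-0.1107, 0.1311, 1.7541).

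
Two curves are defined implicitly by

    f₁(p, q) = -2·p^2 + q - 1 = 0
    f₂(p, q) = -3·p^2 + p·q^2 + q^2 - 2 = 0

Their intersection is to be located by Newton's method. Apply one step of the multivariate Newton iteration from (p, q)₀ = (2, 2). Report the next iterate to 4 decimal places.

(1.0682, 1.5455)

At (2, 2): F = (-7.0000, -2.0000).
Jacobian J = [[-4·p, 1], [-6·p + q^2, 2·p·q + 2·q]].
At the point, J = [[-8.0000, 1.0000], [-8.0000, 12.0000]] (det J = -88.0000).
Solving J·Δ = −F gives Δ = (-0.9318, -0.4545).
Then the next iterate is (p, q)₁ = (1.0682, 1.5455).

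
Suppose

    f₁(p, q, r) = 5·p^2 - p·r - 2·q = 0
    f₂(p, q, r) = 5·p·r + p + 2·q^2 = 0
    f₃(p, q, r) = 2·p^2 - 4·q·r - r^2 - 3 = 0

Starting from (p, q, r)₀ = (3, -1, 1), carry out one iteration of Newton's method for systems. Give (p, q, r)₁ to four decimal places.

At (3, -1, 1): F = (44.0000, 20.0000, 18.0000).
Jacobian J = [[10·p - r, -2, -p], [5·r + 1, 4·q, 5·p], [4·p, -4·r, -4·q - 2·r]].
At the point, J = [[29.0000, -2.0000, -3.0000], [6.0000, -4.0000, 15.0000], [12.0000, -4.0000, 2.0000]] (det J = 1100.0000).
Solving J·Δ = −F gives Δ = (-1.6836, -1.0164, -0.9309).
Then the next iterate is (p, q, r)₁ = (1.3164, -2.0164, 0.0691).

(1.3164, -2.0164, 0.0691)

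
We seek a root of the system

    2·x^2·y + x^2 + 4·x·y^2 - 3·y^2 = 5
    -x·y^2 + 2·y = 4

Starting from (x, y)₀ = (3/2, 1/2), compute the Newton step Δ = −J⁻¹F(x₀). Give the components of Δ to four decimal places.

At (3/2, 1/2): F = (0.2500, -3.3750).
Jacobian J = [[4·x·y + 2·x + 4·y^2, 2·x^2 + 8·x·y - 6·y], [-y^2, -2·x·y + 2]].
At the point, J = [[7.0000, 7.5000], [-0.2500, 0.5000]] (det J = 5.3750).
Solving J·Δ = −F gives Δ = (-4.7326, 4.3837).

(-4.7326, 4.3837)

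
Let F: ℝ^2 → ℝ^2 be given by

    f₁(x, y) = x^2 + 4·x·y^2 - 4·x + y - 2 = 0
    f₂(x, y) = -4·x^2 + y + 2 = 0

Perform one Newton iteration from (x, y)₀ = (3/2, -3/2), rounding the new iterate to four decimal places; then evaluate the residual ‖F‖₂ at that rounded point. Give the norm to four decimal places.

At (3/2, -3/2): F = (6.2500, -8.5000).
Jacobian J = [[2·x + 4·y^2 - 4, 8·x·y + 1], [-8·x, 1]].
At the point, J = [[8.0000, -17.0000], [-12.0000, 1.0000]] (det J = -196.0000).
Solving J·Δ = −F gives Δ = (-0.7054, 0.0357).
Then the next iterate is (x, y)₁ = (0.7946, -1.4643).
Re-evaluating at (0.7946, -1.4643): F = (0.803733, -1.989857), so ‖F‖₂ = 2.1460.

2.1460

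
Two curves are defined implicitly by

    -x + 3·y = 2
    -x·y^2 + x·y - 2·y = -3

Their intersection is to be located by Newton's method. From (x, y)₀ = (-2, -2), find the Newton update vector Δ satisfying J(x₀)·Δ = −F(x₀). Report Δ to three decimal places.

At (-2, -2): F = (-6.000, 19.000).
Jacobian J = [[-1, 3], [-y^2 + y, -2·x·y + x - 2]].
At the point, J = [[-1.000, 3.000], [-6.000, -12.000]] (det J = 30.000).
Solving J·Δ = −F gives Δ = (-0.500, 1.833).

(-0.500, 1.833)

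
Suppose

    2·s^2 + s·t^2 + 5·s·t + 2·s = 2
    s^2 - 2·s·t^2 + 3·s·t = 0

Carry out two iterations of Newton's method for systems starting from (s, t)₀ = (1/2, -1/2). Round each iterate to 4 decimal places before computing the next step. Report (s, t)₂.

At (1/2, -1/2): F = (-1.6250, -0.7500).
Jacobian J = [[4·s + t^2 + 5·t + 2, 2·s·t + 5·s], [2·s - 2·t^2 + 3·t, -4·s·t + 3·s]].
At the point, J = [[1.7500, 2.0000], [-1.0000, 2.5000]] (det J = 6.3750).
Solving J·Δ = −F gives Δ = (0.4020, 0.4608).
Then the next iterate is (s, t)₁ = (0.9020, -0.0392).
Round to (0.9020, -0.0392) and repeat: F = (1.255802, 0.704757), J = [[5.413537, 4.439283], [1.683327, 2.847434]].
Δ = (-0.0563, -0.2142), so (s, t)₂ = (0.8457, -0.2534).

(0.8457, -0.2534)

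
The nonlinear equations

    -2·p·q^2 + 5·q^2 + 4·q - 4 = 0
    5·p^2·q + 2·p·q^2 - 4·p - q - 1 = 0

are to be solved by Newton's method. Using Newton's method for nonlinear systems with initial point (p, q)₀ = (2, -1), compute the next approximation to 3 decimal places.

At (2, -1): F = (-7.000, -24.000).
Jacobian J = [[-2·q^2, -4·p·q + 10·q + 4], [10·p·q + 2·q^2 - 4, 5·p^2 + 4·p·q - 1]].
At the point, J = [[-2.000, 2.000], [-22.000, 11.000]] (det J = 22.000).
Solving J·Δ = −F gives Δ = (1.318, 4.818).
Then the next iterate is (p, q)₁ = (3.318, 3.818).

(3.318, 3.818)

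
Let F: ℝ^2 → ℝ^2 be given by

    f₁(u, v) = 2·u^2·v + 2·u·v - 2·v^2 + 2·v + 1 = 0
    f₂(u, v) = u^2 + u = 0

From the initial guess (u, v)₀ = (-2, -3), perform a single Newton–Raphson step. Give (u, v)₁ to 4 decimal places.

(-1.3333, -1.7222)

At (-2, -3): F = (-35.0000, 2.0000).
Jacobian J = [[4·u·v + 2·v, 2·u^2 + 2·u - 4·v + 2], [2·u + 1, 0]].
At the point, J = [[18.0000, 18.0000], [-3.0000, 0.0000]] (det J = 54.0000).
Solving J·Δ = −F gives Δ = (0.6667, 1.2778).
Then the next iterate is (u, v)₁ = (-1.3333, -1.7222).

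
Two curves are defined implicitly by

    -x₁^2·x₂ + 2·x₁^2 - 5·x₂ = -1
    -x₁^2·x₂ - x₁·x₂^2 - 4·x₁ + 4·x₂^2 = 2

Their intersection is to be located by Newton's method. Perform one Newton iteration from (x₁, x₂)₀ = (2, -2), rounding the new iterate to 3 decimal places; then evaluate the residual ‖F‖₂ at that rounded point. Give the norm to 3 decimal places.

At (2, -2): F = (27.000, 6.000).
Jacobian J = [[-2·x₁·x₂ + 4·x₁, -x₁^2 - 5], [-2·x₁·x₂ - x₂^2 - 4, -x₁^2 - 2·x₁·x₂ + 8·x₂]].
At the point, J = [[16.000, -9.000], [0.000, -12.000]] (det J = -192.000).
Solving J·Δ = −F gives Δ = (-1.406, 0.500).
Then the next iterate is (x₁, x₂)₁ = (0.594, -1.500).
Re-evaluating at (0.594, -1.500): F = (9.73493, 3.81675), so ‖F‖₂ = 10.456.

10.456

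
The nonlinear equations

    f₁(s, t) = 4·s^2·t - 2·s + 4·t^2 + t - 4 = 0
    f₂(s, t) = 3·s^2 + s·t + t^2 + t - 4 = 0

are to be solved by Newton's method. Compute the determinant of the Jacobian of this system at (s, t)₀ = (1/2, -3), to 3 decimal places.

J = [[8·s·t - 2, 4·s^2 + 8·t + 1], [6·s + t, s + 2·t + 1]].
At the point, J = [[-14.000, -22.000], [0.000, -4.500]].
det J = 63.000.

63.000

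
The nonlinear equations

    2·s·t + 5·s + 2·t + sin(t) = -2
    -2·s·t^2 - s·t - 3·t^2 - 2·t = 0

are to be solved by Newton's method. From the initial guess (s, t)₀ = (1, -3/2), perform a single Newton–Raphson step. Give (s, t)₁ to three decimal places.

At (1, -3/2): F = (0.00251, -6.750).
Jacobian J = [[2·t + 5, 2·s + cos(t) + 2], [-2·t^2 - t, -4·s·t - s - 6·t - 2]].
At the point, J = [[2.000, 4.07074], [-3.000, 12.000]] (det J = 36.21221).
Solving J·Δ = −F gives Δ = (-0.760, 0.373).
Then the next iterate is (s, t)₁ = (0.240, -1.127).

(0.240, -1.127)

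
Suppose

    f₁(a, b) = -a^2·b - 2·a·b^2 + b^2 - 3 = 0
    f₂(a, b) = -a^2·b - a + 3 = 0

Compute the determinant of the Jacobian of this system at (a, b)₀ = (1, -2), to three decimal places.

J = [[-2·a·b - 2·b^2, -a^2 - 4·a·b + 2·b], [-2·a·b - 1, -a^2]].
At the point, J = [[-4.000, 3.000], [3.000, -1.000]].
det J = -5.000.

-5.000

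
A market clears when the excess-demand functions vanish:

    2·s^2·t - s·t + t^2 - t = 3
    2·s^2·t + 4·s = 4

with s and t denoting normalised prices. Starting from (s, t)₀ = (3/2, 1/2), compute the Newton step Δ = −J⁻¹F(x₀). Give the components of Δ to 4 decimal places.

(-2.1154, 2.3462)

At (3/2, 1/2): F = (-1.7500, 4.2500).
Jacobian J = [[4·s·t - t, 2·s^2 - s + 2·t - 1], [4·s·t + 4, 2·s^2]].
At the point, J = [[2.5000, 3.0000], [7.0000, 4.5000]] (det J = -9.7500).
Solving J·Δ = −F gives Δ = (-2.1154, 2.3462).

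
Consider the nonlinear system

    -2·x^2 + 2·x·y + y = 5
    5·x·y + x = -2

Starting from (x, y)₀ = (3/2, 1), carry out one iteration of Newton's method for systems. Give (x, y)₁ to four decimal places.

At (3/2, 1): F = (-5.5000, 11.0000).
Jacobian J = [[-4·x + 2·y, 2·x + 1], [5·y + 1, 5·x]].
At the point, J = [[-4.0000, 4.0000], [6.0000, 7.5000]] (det J = -54.0000).
Solving J·Δ = −F gives Δ = (-1.5787, -0.2037).
Then the next iterate is (x, y)₁ = (-0.0787, 0.7963).

(-0.0787, 0.7963)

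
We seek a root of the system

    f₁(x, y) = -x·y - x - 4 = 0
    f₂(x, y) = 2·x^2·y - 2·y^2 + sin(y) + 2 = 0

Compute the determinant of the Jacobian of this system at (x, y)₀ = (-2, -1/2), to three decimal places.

J = [[-y - 1, -x], [4·x·y, 2·x^2 - 4·y + cos(y)]].
At the point, J = [[-0.500, 2.000], [4.000, 10.87758]].
det J = -13.439.

-13.439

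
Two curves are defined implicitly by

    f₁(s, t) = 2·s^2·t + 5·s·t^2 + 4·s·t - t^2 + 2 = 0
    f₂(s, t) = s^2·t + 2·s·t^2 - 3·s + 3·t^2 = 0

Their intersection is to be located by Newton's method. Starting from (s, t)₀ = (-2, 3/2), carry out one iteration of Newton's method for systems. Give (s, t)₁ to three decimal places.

At (-2, 3/2): F = (-22.750, 9.750).
Jacobian J = [[4·s·t + 5·t^2 + 4·t, 2·s^2 + 10·s·t + 4·s - 2·t], [2·s·t + 2·t^2 - 3, s^2 + 4·s·t + 6·t]].
At the point, J = [[5.250, -33.000], [-4.500, 1.000]] (det J = -143.250).
Solving J·Δ = −F gives Δ = (2.087, -0.357).
Then the next iterate is (s, t)₁ = (0.087, 1.143).

(0.087, 1.143)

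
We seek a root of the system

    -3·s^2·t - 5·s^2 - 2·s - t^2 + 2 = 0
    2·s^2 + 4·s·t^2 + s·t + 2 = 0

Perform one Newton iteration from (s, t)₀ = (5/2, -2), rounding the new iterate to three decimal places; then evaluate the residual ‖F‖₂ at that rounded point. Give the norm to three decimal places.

14.228

At (5/2, -2): F = (-0.750, 49.500).
Jacobian J = [[-6·s·t - 10·s - 2, -3·s^2 - 2·t], [4·s + 4·t^2 + t, 8·s·t + s]].
At the point, J = [[3.000, -14.750], [24.000, -37.500]] (det J = 241.500).
Solving J·Δ = −F gives Δ = (-3.140, -0.689).
Then the next iterate is (s, t)₁ = (-0.640, -2.689).
Re-evaluating at (-0.640, -2.689): F = (-2.69448, -13.97049), so ‖F‖₂ = 14.228.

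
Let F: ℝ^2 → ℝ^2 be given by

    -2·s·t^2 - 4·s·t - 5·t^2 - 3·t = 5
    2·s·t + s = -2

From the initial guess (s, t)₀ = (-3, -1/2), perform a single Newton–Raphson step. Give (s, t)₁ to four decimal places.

(1.3889, -0.1667)

At (-3, -1/2): F = (-9.2500, 2.0000).
Jacobian J = [[-2·t^2 - 4·t, -4·s·t - 4·s - 10·t - 3], [2·t + 1, 2·s]].
At the point, J = [[1.5000, 8.0000], [0.0000, -6.0000]] (det J = -9.0000).
Solving J·Δ = −F gives Δ = (4.3889, 0.3333).
Then the next iterate is (s, t)₁ = (1.3889, -0.1667).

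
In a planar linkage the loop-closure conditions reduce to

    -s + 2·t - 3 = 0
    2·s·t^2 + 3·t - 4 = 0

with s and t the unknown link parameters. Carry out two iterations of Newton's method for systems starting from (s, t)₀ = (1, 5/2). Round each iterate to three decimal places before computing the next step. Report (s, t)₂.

At (1, 5/2): F = (1.000, 16.000).
Jacobian J = [[-1, 2], [2·t^2, 4·s·t + 3]].
At the point, J = [[-1.000, 2.000], [12.500, 13.000]] (det J = -38.000).
Solving J·Δ = −F gives Δ = (-0.500, -0.750).
Then the next iterate is (s, t)₁ = (0.500, 1.750).
Round to (0.500, 1.750) and repeat: F = (0.000, 4.31250), J = [[-1.000, 2.000], [6.125, 6.500]].
Δ = (-0.460, -0.230), so (s, t)₂ = (0.040, 1.520).

(0.040, 1.520)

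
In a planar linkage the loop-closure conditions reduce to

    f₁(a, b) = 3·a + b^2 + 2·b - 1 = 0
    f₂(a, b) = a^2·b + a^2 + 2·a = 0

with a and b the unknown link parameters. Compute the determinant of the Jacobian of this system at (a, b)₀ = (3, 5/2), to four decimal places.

-134.0000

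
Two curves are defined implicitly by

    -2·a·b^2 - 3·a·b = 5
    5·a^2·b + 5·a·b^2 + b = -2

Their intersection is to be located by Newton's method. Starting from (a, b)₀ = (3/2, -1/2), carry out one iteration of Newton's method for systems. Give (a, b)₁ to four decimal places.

(-2.8243, -5.7162)

At (3/2, -1/2): F = (-3.5000, -2.2500).
Jacobian J = [[-2·b^2 - 3·b, -4·a·b - 3·a], [10·a·b + 5·b^2, 5·a^2 + 10·a·b + 1]].
At the point, J = [[1.0000, -1.5000], [-6.2500, 4.7500]] (det J = -4.6250).
Solving J·Δ = −F gives Δ = (-4.3243, -5.2162).
Then the next iterate is (a, b)₁ = (-2.8243, -5.7162).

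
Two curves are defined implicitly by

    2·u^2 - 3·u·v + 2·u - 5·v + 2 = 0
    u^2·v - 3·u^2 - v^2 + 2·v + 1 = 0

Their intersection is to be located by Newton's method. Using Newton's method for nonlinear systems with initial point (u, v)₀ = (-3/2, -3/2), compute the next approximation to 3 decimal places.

At (-3/2, -3/2): F = (4.250, -14.375).
Jacobian J = [[4·u - 3·v + 2, -3·u - 5], [2·u·v - 6·u, u^2 - 2·v + 2]].
At the point, J = [[0.500, -0.500], [13.500, 7.250]] (det J = 10.375).
Solving J·Δ = −F gives Δ = (-2.277, 6.223).
Then the next iterate is (u, v)₁ = (-3.777, 4.723).

(-3.777, 4.723)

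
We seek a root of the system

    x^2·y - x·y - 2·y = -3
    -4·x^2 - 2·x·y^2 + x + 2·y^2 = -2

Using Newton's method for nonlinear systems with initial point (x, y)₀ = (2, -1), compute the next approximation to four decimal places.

(3.0000, 6.7500)

At (2, -1): F = (3.0000, -14.0000).
Jacobian J = [[2·x·y - y, x^2 - x - 2], [-8·x - 2·y^2 + 1, -4·x·y + 4·y]].
At the point, J = [[-3.0000, 0.0000], [-17.0000, 4.0000]] (det J = -12.0000).
Solving J·Δ = −F gives Δ = (1.0000, 7.7500).
Then the next iterate is (x, y)₁ = (3.0000, 6.7500).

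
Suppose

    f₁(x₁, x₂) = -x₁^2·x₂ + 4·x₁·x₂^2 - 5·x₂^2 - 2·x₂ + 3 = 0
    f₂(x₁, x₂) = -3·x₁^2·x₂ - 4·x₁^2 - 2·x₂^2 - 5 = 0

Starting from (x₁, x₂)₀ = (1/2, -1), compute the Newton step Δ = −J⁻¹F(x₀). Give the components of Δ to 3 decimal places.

(-1.725, 1.700)

At (1/2, -1): F = (2.250, -7.250).
Jacobian J = [[-2·x₁·x₂ + 4·x₂^2, -x₁^2 + 8·x₁·x₂ - 10·x₂ - 2], [-6·x₁·x₂ - 8·x₁, -3·x₁^2 - 4·x₂]].
At the point, J = [[5.000, 3.750], [-1.000, 3.250]] (det J = 20.000).
Solving J·Δ = −F gives Δ = (-1.725, 1.700).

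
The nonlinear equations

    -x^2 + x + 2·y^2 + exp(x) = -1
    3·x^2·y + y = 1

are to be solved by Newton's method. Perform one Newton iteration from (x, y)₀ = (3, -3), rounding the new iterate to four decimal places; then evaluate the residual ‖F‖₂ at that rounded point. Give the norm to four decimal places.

20.5090

At (3, -3): F = (33.085537, -85.0000).
Jacobian J = [[-2·x + exp(x) + 1, 4·y], [6·x·y, 3·x^2 + 1]].
At the point, J = [[15.085537, -12.0000], [-54.0000, 28.0000]] (det J = -225.604966).
Solving J·Δ = −F gives Δ = (-0.4149, 2.2355).
Then the next iterate is (x, y)₁ = (2.5851, -0.7645).
Re-evaluating at (2.5851, -0.7645): F = (11.335894, -17.091369), so ‖F‖₂ = 20.5090.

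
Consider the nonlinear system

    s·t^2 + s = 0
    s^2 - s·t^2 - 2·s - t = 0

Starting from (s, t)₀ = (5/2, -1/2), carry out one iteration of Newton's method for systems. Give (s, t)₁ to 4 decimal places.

At (5/2, -1/2): F = (3.1250, 1.1250).
Jacobian J = [[t^2 + 1, 2·s·t], [2·s - t^2 - 2, -2·s·t - 1]].
At the point, J = [[1.2500, -2.5000], [2.7500, 1.5000]] (det J = 8.7500).
Solving J·Δ = −F gives Δ = (-0.8571, 0.8214).
Then the next iterate is (s, t)₁ = (1.6429, 0.3214).

(1.6429, 0.3214)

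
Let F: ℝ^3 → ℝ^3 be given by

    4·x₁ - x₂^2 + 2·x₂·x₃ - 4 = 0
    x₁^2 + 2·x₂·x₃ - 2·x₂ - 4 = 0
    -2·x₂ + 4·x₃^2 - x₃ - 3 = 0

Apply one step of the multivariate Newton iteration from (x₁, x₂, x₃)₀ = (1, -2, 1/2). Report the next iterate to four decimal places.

(1.6379, -1.3793, 0.4138)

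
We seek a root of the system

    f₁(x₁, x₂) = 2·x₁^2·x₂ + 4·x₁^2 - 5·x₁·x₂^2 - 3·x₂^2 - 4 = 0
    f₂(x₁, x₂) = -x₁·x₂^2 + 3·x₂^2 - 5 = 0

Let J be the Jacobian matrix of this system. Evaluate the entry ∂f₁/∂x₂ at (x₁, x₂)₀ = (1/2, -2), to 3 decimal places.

22.500

∂f₁/∂x₂ = 2·x₁^2 - 10·x₁·x₂ - 6·x₂.
At (1/2, -2) this is 22.500.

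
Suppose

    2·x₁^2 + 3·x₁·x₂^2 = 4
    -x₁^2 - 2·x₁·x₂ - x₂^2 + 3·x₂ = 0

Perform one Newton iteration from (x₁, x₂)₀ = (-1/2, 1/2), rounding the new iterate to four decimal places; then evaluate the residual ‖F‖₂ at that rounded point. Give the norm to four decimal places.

16.6433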